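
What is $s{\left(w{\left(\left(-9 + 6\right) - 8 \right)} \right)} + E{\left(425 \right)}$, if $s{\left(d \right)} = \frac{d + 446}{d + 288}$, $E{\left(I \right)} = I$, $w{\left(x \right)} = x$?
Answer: $\frac{118160}{277} \approx 426.57$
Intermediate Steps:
$s{\left(d \right)} = \frac{446 + d}{288 + d}$
$s{\left(w{\left(\left(-9 + 6\right) - 8 \right)} \right)} + E{\left(425 \right)} = \frac{446 + \left(\left(-9 + 6\right) - 8\right)}{288 + \left(\left(-9 + 6\right) - 8\right)} + 425 = \frac{446 - 11}{288 - 11} + 425 = \frac{1}{277} \cdot 435 + 425 = \frac{435}{277} + 425 = \frac{118160}{277}$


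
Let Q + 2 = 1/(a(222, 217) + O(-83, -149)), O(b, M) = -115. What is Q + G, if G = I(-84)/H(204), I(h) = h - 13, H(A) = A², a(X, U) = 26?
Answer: -7457897/3703824 ≈ -2.0136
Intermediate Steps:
I(h) = -13 + h
Q = -179/89 (Q = -2 + 1/(26 - 115) = -2 + 1/(-89) = -2 - 1/89 = -179/89 ≈ -2.0112)
G = -97/41616 (G = (-13 - 84)/(204²) = -97/41616 ≈ -0.0023308)
Q + G = -179/89 - 97/41616 = -7457897/3703824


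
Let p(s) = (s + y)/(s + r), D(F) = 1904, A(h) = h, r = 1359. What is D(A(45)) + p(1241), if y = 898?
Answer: 4952539/2600 ≈ 1904.8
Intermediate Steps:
p(s) = (898 + s)/(1359 + s) (p(s) = (s + 898)/(s + 1359) = (898 + s)/(1359 + s))
D(A(45)) + p(1241) = 1904 + (898 + 1241)/(1359 + 1241) = 1904 + 2139/2600 = 4952539/2600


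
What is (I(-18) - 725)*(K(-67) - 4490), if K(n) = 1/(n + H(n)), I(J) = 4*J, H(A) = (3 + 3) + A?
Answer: 458052637/128 ≈ 3.5785e+6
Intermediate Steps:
H(A) = 6 + A
K(n) = 1/(6 + 2*n) (K(n) = 1/(n + (6 + n)) = 1/(6 + 2*n))
(I(-18) - 725)*(K(-67) - 4490) = (4*(-18) - 725)*(1/(2*(3 - 67)) - 4490) = (-72 - 725)*((1/2)/(-64) - 4490) = -797*((1/2)*(-1/64) - 4490) = -797*(-1/128 - 4490) = -797*(-574721/128) = 458052637/128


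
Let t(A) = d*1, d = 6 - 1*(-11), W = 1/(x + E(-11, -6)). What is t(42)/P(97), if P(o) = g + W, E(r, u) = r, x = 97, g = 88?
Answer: 1462/7569 ≈ 0.19316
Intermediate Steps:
W = 1/86 (W = 1/(97 - 11) = 1/86 ≈ 0.011628)
d = 17 (d = 6 + 11 = 17)
P(o) = 7569/86 (P(o) = 88 + 1/86 = 7569/86)
t(A) = 17 (t(A) = 17*1 = 17)
t(42)/P(97) = 17/(7569/86) = 17*(86/7569) = 1462/7569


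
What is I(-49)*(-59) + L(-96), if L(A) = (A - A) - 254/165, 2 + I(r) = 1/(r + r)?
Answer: 1892903/16170 ≈ 117.06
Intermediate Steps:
I(r) = -2 + 1/(2*r) (I(r) = -2 + 1/(r + r) = -2 + 1/(2*r))
L(A) = -254/165 (L(A) = 0 - 254/165 = -254/165)
I(-49)*(-59) + L(-96) = (-2 + (½)/(-49))*(-59) - 254/165 = (-2 + (½)*(-1/49))*(-59) - 254/165 = (-2 - 1/98)*(-59) - 254/165 = -197/98*(-59) - 254/165 = 11623/98 - 254/165 = 1892903/16170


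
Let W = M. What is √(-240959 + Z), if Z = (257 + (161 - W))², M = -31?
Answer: I*√39358 ≈ 198.39*I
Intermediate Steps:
W = -31
Z = 201601 (Z = (257 + (161 - 1*(-31)))² = (257 + (161 + 31))² = (257 + 192)² = 449² = 201601)
√(-240959 + Z) = √(-240959 + 201601) = √(-39358) = I*√39358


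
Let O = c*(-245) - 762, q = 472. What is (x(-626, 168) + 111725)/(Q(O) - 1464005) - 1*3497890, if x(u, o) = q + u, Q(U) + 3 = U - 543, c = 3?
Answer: -5128074750291/1466048 ≈ -3.4979e+6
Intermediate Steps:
O = -1497 (O = 3*(-245) - 762 = -735 - 762 = -1497)
Q(U) = -546 + U (Q(U) = -3 + (U - 543) = -3 + (-543 + U) = -546 + U)
x(u, o) = 472 + u
(x(-626, 168) + 111725)/(Q(O) - 1464005) - 1*3497890 = ((472 - 626) + 111725)/((-546 - 1497) - 1464005) - 1*3497890 = (-154 + 111725)/(-2043 - 1464005) - 3497890 = 111571/(-1466048) - 3497890 = 111571*(-1/1466048) - 3497890 = -111571/1466048 - 3497890 = -5128074750291/1466048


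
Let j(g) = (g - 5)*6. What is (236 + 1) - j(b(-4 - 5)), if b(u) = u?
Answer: 321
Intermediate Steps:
j(g) = -30 + 6*g (j(g) = (-5 + g)*6 = -30 + 6*g)
(236 + 1) - j(b(-4 - 5)) = (236 + 1) - (-30 + 6*(-4 - 5)) = 237 - (-30 + 6*(-9)) = 237 - (-30 - 54) = 237 - 1*(-84) = 237 + 84 = 321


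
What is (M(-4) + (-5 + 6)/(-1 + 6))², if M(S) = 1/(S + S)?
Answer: 9/1600 ≈ 0.0056250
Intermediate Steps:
M(S) = 1/(2*S)
(M(-4) + (-5 + 6)/(-1 + 6))² = ((½)/(-4) + (-5 + 6)/(-1 + 6))² = ((½)*(-¼) + 1/5)² = (-⅛ + 1*(⅕))² = (-⅛ + ⅕)² = (3/40)² = 9/1600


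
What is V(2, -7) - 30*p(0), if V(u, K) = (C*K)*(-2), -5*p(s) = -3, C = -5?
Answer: -88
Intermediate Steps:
p(s) = ⅗ (p(s) = -⅕*(-3) = ⅗)
V(u, K) = 10*K (V(u, K) = -5*K*(-2) = 10*K)
V(2, -7) - 30*p(0) = 10*(-7) - 30*⅗ = -70 - 18 = -88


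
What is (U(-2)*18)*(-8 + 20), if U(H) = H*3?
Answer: -1296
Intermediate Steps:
U(H) = 3*H
(U(-2)*18)*(-8 + 20) = ((3*(-2))*18)*(-8 + 20) = -6*18*12 = -108*12 = -1296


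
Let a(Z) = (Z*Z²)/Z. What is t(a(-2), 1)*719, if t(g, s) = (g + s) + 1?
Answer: 4314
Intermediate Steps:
a(Z) = Z² (a(Z) = Z³/Z = Z²)
t(g, s) = 1 + g + s
t(a(-2), 1)*719 = (1 + (-2)² + 1)*719 = (1 + 4 + 1)*719 = 6*719 = 4314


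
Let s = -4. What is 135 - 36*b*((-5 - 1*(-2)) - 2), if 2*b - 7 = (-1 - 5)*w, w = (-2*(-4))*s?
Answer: 18045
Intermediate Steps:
w = -32 (w = -2*(-4)*(-4) = 8*(-4) = -32)
b = 199/2 (b = 7/2 + ((-1 - 5)*(-32))/2 = 7/2 + (-6*(-32))/2 = 7/2 + (1/2)*192 = 7/2 + 96 = 199/2 ≈ 99.500)
135 - 36*b*((-5 - 1*(-2)) - 2) = 135 - 3582*((-5 - 1*(-2)) - 2) = 135 - 3582*((-5 + 2) - 2) = 135 - 3582*(-3 - 2) = 135 - 3582*(-5) = 135 - 36*(-995/2) = 135 + 17910 = 18045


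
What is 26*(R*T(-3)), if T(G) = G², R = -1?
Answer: -234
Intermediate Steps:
26*(R*T(-3)) = 26*(-1*(-3)²) = 26*(-1*9) = 26*(-9) = -234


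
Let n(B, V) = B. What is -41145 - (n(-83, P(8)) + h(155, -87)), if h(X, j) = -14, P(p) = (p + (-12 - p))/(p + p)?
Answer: -41048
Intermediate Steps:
P(p) = -6/p (P(p) = -12*1/(2*p) = -6/p)
-41145 - (n(-83, P(8)) + h(155, -87)) = -41145 - (-83 - 14) = -41145 - 1*(-97) = -41145 + 97 = -41048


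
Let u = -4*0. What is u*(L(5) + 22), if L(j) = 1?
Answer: 0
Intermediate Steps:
u = 0
u*(L(5) + 22) = 0*(1 + 22) = 0*23 = 0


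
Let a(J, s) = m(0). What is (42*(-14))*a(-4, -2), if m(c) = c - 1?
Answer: 588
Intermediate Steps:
m(c) = -1 + c
a(J, s) = -1 (a(J, s) = -1 + 0 = -1)
(42*(-14))*a(-4, -2) = (42*(-14))*(-1) = -588*(-1) = 588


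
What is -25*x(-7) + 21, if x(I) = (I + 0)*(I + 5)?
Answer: -329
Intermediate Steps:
x(I) = I*(5 + I)
-25*x(-7) + 21 = -(-175)*(5 - 7) + 21 = -(-175)*(-2) + 21 = -25*14 + 21 = -350 + 21 = -329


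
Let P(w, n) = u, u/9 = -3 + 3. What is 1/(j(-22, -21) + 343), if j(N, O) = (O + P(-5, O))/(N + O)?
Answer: 43/14770 ≈ 0.0029113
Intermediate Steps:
u = 0 (u = 9*(-3 + 3) = 9*0 = 0)
P(w, n) = 0
j(N, O) = O/(N + O) (j(N, O) = (O + 0)/(N + O) = O/(N + O))
1/(j(-22, -21) + 343) = 1/(-21/(-22 - 21) + 343) = 1/(-21/(-43) + 343) = 1/(-21*(-1/43) + 343) = 1/(21/43 + 343) = 1/(14770/43) = 43/14770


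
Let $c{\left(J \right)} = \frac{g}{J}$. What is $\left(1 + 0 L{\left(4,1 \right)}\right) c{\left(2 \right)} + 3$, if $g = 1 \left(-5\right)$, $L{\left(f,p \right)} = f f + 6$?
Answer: $\frac{1}{2} \approx 0.5$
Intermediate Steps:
$L{\left(f,p \right)} = 6 + f^{2}$ ($L{\left(f,p \right)} = f^{2} + 6 = 6 + f^{2}$)
$g = -5$
$c{\left(J \right)} = - \frac{5}{J}$
$\left(1 + 0 L{\left(4,1 \right)}\right) c{\left(2 \right)} + 3 = \left(1 + 0 \left(6 + 4^{2}\right)\right) \left(- \frac{5}{2}\right) + 3 = \left(1 + 0 \left(6 + 16\right)\right) \left(\left(-5\right) \frac{1}{2}\right) + 3 = \left(1 + 0 \cdot 22\right) \left(- \frac{5}{2}\right) + 3 = \left(1 + 0\right) \left(- \frac{5}{2}\right) + 3 = 1 \left(- \frac{5}{2}\right) + 3 = - \frac{5}{2} + 3 = \frac{1}{2}$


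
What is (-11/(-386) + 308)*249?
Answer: 29605851/386 ≈ 76699.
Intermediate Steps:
(-11/(-386) + 308)*249 = (-11*(-1/386) + 308)*249 = (11/386 + 308)*249 = (118899/386)*249 = 29605851/386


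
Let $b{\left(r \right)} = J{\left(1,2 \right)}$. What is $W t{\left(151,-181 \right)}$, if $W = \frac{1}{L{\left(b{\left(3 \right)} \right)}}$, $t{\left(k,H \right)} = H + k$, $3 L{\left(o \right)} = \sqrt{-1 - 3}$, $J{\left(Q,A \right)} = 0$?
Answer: $45 i \approx 45.0 i$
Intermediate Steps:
$b{\left(r \right)} = 0$
$L{\left(o \right)} = \frac{2 i}{3}$ ($L{\left(o \right)} = \frac{\sqrt{-1 - 3}}{3} = \frac{\sqrt{-4}}{3} = \frac{2 i}{3}$)
$W = - \frac{3 i}{2}$ ($W = \frac{1}{\frac{2}{3} i} = - \frac{3 i}{2} \approx - 1.5 i$)
$W t{\left(151,-181 \right)} = - \frac{3 i}{2} \left(-181 + 151\right) = - \frac{3 i}{2} \left(-30\right) = 45 i$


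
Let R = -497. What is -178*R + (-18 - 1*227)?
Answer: 88221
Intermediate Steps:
-178*R + (-18 - 1*227) = -178*(-497) + (-18 - 1*227) = 88466 + (-18 - 227) = 88466 - 245 = 88221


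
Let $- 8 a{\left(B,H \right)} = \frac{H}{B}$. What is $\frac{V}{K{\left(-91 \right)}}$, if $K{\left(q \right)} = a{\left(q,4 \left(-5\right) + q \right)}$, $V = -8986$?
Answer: $\frac{6541808}{111} \approx 58935.0$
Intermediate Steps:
$a{\left(B,H \right)} = - \frac{H}{8 B}$ ($a{\left(B,H \right)} = - \frac{H \frac{1}{B}}{8} = - \frac{H}{8 B}$)
$K{\left(q \right)} = - \frac{-20 + q}{8 q}$ ($K{\left(q \right)} = - \frac{4 \left(-5\right) + q}{8 q} = - \frac{-20 + q}{8 q}$)
$\frac{V}{K{\left(-91 \right)}} = - \frac{8986}{\frac{1}{8} \frac{1}{-91} \left(20 - -91\right)} = - \frac{8986}{\frac{1}{8} \left(- \frac{1}{91}\right) \left(20 + 91\right)} = - \frac{8986}{\frac{1}{8} \left(- \frac{1}{91}\right) 111} = - \frac{8986}{- \frac{111}{728}} = \left(-8986\right) \left(- \frac{728}{111}\right) = \frac{6541808}{111}$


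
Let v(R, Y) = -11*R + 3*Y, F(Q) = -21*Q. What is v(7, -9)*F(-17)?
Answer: -37128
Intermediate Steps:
v(7, -9)*F(-17) = (-11*7 + 3*(-9))*(-21*(-17)) = (-77 - 27)*357 = -104*357 = -37128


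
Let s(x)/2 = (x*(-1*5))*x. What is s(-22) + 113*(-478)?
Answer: -58854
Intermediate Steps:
s(x) = -10*x² (s(x) = 2*((x*(-1*5))*x) = 2*((x*(-5))*x) = 2*((-5*x)*x) = 2*(-5*x²) = -10*x²)
s(-22) + 113*(-478) = -10*(-22)² + 113*(-478) = -10*484 - 54014 = -4840 - 54014 = -58854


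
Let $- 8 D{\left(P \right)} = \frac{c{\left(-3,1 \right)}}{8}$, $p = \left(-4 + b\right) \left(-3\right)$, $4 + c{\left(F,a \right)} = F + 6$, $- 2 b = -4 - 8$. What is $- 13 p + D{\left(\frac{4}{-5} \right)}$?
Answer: $\frac{4993}{64} \approx 78.016$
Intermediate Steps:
$b = 6$ ($b = - \frac{-4 - 8}{2} = \left(- \frac{1}{2}\right) \left(-12\right) = 6$)
$c{\left(F,a \right)} = 2 + F$ ($c{\left(F,a \right)} = -4 + \left(F + 6\right) = -4 + \left(6 + F\right) = 2 + F$)
$p = -6$ ($p = \left(-4 + 6\right) \left(-3\right) = 2 \left(-3\right) = -6$)
$D{\left(P \right)} = \frac{1}{64}$ ($D{\left(P \right)} = - \frac{\left(2 - 3\right) \frac{1}{8}}{8} = - \frac{\left(-1\right) \frac{1}{8}}{8} = \left(- \frac{1}{8}\right) \left(- \frac{1}{8}\right) = \frac{1}{64}$)
$- 13 p + D{\left(\frac{4}{-5} \right)} = \left(-13\right) \left(-6\right) + \frac{1}{64} = 78 + \frac{1}{64} = \frac{4993}{64}$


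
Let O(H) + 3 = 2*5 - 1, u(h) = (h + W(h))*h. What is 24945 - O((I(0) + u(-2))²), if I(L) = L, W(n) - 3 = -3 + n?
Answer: 24939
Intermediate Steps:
W(n) = n (W(n) = 3 + (-3 + n) = n)
u(h) = 2*h² (u(h) = (h + h)*h = (2*h)*h = 2*h²)
O(H) = 6 (O(H) = -3 + (2*5 - 1) = -3 + (10 - 1) = -3 + 9 = 6)
24945 - O((I(0) + u(-2))²) = 24945 - 1*6 = 24945 - 6 = 24939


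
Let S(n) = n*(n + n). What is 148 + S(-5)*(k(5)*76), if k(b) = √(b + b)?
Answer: 148 + 3800*√10 ≈ 12165.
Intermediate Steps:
k(b) = √2*√b (k(b) = √(2*b) = √2*√b)
S(n) = 2*n² (S(n) = n*(2*n) = 2*n²)
148 + S(-5)*(k(5)*76) = 148 + (2*(-5)²)*((√2*√5)*76) = 148 + (2*25)*(√10*76) = 148 + 50*(76*√10) = 148 + 3800*√10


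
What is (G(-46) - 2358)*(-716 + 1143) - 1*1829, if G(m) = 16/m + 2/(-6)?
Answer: -69620024/69 ≈ -1.0090e+6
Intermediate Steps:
G(m) = -⅓ + 16/m (G(m) = 16/m + 2*(-⅙) = 16/m - ⅓ = -⅓ + 16/m)
(G(-46) - 2358)*(-716 + 1143) - 1*1829 = ((⅓)*(48 - 1*(-46))/(-46) - 2358)*(-716 + 1143) - 1*1829 = ((⅓)*(-1/46)*(48 + 46) - 2358)*427 - 1829 = ((⅓)*(-1/46)*94 - 2358)*427 - 1829 = (-47/69 - 2358)*427 - 1829 = -162749/69*427 - 1829 = -69493823/69 - 1829 = -69620024/69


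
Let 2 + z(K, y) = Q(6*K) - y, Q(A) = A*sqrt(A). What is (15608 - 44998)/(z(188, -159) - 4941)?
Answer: -4393805/44136328 - 2071995*sqrt(282)/44136328 ≈ -0.88790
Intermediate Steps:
Q(A) = A**(3/2)
z(K, y) = -2 - y + 6*sqrt(6)*K**(3/2) (z(K, y) = -2 + ((6*K)**(3/2) - y) = -2 + (6*sqrt(6)*K**(3/2) - y) = -2 + (-y + 6*sqrt(6)*K**(3/2)) = -2 - y + 6*sqrt(6)*K**(3/2))
(15608 - 44998)/(z(188, -159) - 4941) = (15608 - 44998)/((-2 - 1*(-159) + 6*sqrt(6)*188**(3/2)) - 4941) = -29390/((-2 + 159 + 6*sqrt(6)*(376*sqrt(47))) - 4941) = -29390/((-2 + 159 + 2256*sqrt(282)) - 4941) = -29390/((157 + 2256*sqrt(282)) - 4941) = -29390/(-4784 + 2256*sqrt(282))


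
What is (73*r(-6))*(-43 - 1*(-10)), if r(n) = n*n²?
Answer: 520344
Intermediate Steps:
r(n) = n³
(73*r(-6))*(-43 - 1*(-10)) = (73*(-6)³)*(-43 - 1*(-10)) = (73*(-216))*(-43 + 10) = -15768*(-33) = 520344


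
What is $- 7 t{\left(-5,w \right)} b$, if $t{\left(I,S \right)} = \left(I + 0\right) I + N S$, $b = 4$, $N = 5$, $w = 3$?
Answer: $-1120$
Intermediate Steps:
$t{\left(I,S \right)} = I^{2} + 5 S$ ($t{\left(I,S \right)} = \left(I + 0\right) I + 5 S = I I + 5 S = I^{2} + 5 S$)
$- 7 t{\left(-5,w \right)} b = - 7 \left(\left(-5\right)^{2} + 5 \cdot 3\right) 4 = - 7 \left(25 + 15\right) 4 = \left(-7\right) 40 \cdot 4 = \left(-280\right) 4 = -1120$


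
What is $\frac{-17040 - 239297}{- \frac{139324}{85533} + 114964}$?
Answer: $- \frac{21925272621}{9833076488} \approx -2.2297$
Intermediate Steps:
$\frac{-17040 - 239297}{- \frac{139324}{85533} + 114964} = - \frac{256337}{\left(-139324\right) \frac{1}{85533} + 114964} = - \frac{256337}{- \frac{139324}{85533} + 114964} = - \frac{256337}{\frac{9833076488}{85533}} = \left(-256337\right) \frac{85533}{9833076488} = - \frac{21925272621}{9833076488}$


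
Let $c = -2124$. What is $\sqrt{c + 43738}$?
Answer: $\sqrt{41614} \approx 204.0$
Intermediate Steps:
$\sqrt{c + 43738} = \sqrt{-2124 + 43738} = \sqrt{41614}$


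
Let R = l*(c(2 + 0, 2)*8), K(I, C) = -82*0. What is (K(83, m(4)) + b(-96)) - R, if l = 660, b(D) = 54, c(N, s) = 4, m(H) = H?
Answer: -21066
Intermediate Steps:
K(I, C) = 0
R = 21120 (R = 660*(4*8) = 660*32 = 21120)
(K(83, m(4)) + b(-96)) - R = (0 + 54) - 1*21120 = 54 - 21120 = -21066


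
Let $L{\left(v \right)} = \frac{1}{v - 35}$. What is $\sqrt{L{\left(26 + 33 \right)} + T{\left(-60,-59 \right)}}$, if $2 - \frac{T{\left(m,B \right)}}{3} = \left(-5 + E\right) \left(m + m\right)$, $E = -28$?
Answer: $\frac{5 i \sqrt{68394}}{12} \approx 108.97 i$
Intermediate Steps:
$L{\left(v \right)} = \frac{1}{-35 + v}$
$T{\left(m,B \right)} = 6 + 198 m$ ($T{\left(m,B \right)} = 6 - 3 \left(-5 - 28\right) \left(m + m\right) = 6 - 3 \left(- 33 \cdot 2 m\right) = 6 - 3 \left(- 66 m\right) = 6 + 198 m$)
$\sqrt{L{\left(26 + 33 \right)} + T{\left(-60,-59 \right)}} = \sqrt{\frac{1}{-35 + \left(26 + 33\right)} + \left(6 + 198 \left(-60\right)\right)} = \sqrt{\frac{1}{-35 + 59} + \left(6 - 11880\right)} = \sqrt{\frac{1}{24} - 11874} = \sqrt{- \frac{284975}{24}} = \frac{5 i \sqrt{68394}}{12}$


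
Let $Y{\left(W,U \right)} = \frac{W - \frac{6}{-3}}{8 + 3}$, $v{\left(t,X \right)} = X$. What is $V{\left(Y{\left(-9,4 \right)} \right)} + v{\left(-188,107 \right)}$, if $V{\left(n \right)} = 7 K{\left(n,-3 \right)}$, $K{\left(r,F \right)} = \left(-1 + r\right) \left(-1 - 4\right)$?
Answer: $\frac{1807}{11} \approx 164.27$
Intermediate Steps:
$K{\left(r,F \right)} = 5 - 5 r$ ($K{\left(r,F \right)} = \left(-1 + r\right) \left(-5\right) = 5 - 5 r$)
$Y{\left(W,U \right)} = \frac{2}{11} + \frac{W}{11}$ ($Y{\left(W,U \right)} = \frac{W - -2}{11} = \left(W + 2\right) \frac{1}{11} = \left(2 + W\right) \frac{1}{11} = \frac{2}{11} + \frac{W}{11}$)
$V{\left(n \right)} = 35 - 35 n$ ($V{\left(n \right)} = 7 \left(5 - 5 n\right) = 35 - 35 n$)
$V{\left(Y{\left(-9,4 \right)} \right)} + v{\left(-188,107 \right)} = \left(35 - 35 \left(\frac{2}{11} + \frac{1}{11} \left(-9\right)\right)\right) + 107 = \left(35 - 35 \left(\frac{2}{11} - \frac{9}{11}\right)\right) + 107 = \left(35 - - \frac{245}{11}\right) + 107 = \left(35 + \frac{245}{11}\right) + 107 = \frac{630}{11} + 107 = \frac{1807}{11}$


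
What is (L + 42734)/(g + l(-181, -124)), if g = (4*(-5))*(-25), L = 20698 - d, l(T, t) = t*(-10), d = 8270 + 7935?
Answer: 47227/1740 ≈ 27.142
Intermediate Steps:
d = 16205
l(T, t) = -10*t
L = 4493 (L = 20698 - 1*16205 = 20698 - 16205 = 4493)
g = 500 (g = -20*(-25) = 500)
(L + 42734)/(g + l(-181, -124)) = (4493 + 42734)/(500 - 10*(-124)) = 47227/(500 + 1240) = 47227/1740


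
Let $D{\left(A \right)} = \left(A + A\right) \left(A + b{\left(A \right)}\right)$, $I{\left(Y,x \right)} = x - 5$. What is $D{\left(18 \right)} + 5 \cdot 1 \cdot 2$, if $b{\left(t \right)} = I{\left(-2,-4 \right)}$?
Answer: $334$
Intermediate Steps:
$I{\left(Y,x \right)} = -5 + x$
$b{\left(t \right)} = -9$ ($b{\left(t \right)} = -5 - 4 = -9$)
$D{\left(A \right)} = 2 A \left(-9 + A\right)$ ($D{\left(A \right)} = \left(A + A\right) \left(A - 9\right) = 2 A \left(-9 + A\right)$)
$D{\left(18 \right)} + 5 \cdot 1 \cdot 2 = 2 \cdot 18 \left(-9 + 18\right) + 5 \cdot 1 \cdot 2 = 2 \cdot 18 \cdot 9 + 5 \cdot 2 = 324 + 10 = 334$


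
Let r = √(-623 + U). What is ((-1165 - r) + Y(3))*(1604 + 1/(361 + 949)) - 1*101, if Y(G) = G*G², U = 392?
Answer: -1195672284/655 - 2101241*I*√231/1310 ≈ -1.8255e+6 - 24379.0*I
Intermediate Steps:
r = I*√231 (r = √(-623 + 392) = √(-231) = I*√231 ≈ 15.199*I)
Y(G) = G³
((-1165 - r) + Y(3))*(1604 + 1/(361 + 949)) - 1*101 = ((-1165 - I*√231) + 3³)*(1604 + 1/(361 + 949)) - 1*101 = ((-1165 - I*√231) + 27)*(1604 + 1/1310) - 101 = (-1138 - I*√231)*(1604 + 1/1310) - 101 = (-1138 - I*√231)*(2101241/1310) - 101 = (-1195606129/655 - 2101241*I*√231/1310) - 101 = -1195672284/655 - 2101241*I*√231/1310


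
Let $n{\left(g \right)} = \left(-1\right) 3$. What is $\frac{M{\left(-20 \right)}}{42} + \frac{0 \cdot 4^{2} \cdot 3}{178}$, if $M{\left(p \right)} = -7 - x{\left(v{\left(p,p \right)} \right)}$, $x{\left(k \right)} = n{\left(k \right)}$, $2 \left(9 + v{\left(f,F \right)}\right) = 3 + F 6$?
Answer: $- \frac{2}{21} \approx -0.095238$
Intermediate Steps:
$n{\left(g \right)} = -3$
$v{\left(f,F \right)} = - \frac{15}{2} + 3 F$ ($v{\left(f,F \right)} = -9 + \frac{3 + F 6}{2} = -9 + \frac{3 + 6 F}{2} = -9 + \left(\frac{3}{2} + 3 F\right) = - \frac{15}{2} + 3 F$)
$x{\left(k \right)} = -3$
$M{\left(p \right)} = -4$ ($M{\left(p \right)} = -7 - -3 = -7 + 3 = -4$)
$\frac{M{\left(-20 \right)}}{42} + \frac{0 \cdot 4^{2} \cdot 3}{178} = - \frac{4}{42} + \frac{0 \cdot 4^{2} \cdot 3}{178} = \left(-4\right) \frac{1}{42} + 0 \cdot 16 \cdot 3 \cdot \frac{1}{178} = - \frac{2}{21} + 0 \cdot 3 \cdot \frac{1}{178} = - \frac{2}{21} + 0 \cdot \frac{1}{178} = - \frac{2}{21} + 0 = - \frac{2}{21}$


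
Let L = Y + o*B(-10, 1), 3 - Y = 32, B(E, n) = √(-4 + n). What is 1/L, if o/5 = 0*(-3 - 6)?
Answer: -1/29 ≈ -0.034483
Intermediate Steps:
o = 0 (o = 5*(0*(-3 - 6)) = 5*(0*(-9)) = 5*0 = 0)
Y = -29 (Y = 3 - 1*32 = 3 - 32 = -29)
L = -29 (L = -29 + 0*√(-4 + 1) = -29 + 0*√(-3) = -29 + 0*(I*√3) = -29 + 0 = -29)
1/L = 1/(-29) = -1/29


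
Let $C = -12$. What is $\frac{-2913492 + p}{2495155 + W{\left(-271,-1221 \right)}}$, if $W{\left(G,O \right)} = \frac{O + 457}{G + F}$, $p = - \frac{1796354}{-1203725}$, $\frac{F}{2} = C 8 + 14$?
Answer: $- \frac{305112598437102}{261302983285805} \approx -1.1677$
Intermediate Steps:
$F = -164$ ($F = 2 \left(\left(-12\right) 8 + 14\right) = 2 \left(-96 + 14\right) = 2 \left(-82\right) = -164$)
$p = \frac{1796354}{1203725}$ ($p = \left(-1796354\right) \left(- \frac{1}{1203725}\right) = \frac{1796354}{1203725} \approx 1.4923$)
$W{\left(G,O \right)} = \frac{457 + O}{-164 + G}$ ($W{\left(G,O \right)} = \frac{O + 457}{G - 164} = \frac{457 + O}{-164 + G}$)
$\frac{-2913492 + p}{2495155 + W{\left(-271,-1221 \right)}} = \frac{-2913492 + \frac{1796354}{1203725}}{2495155 + \frac{457 - 1221}{-164 - 271}} = - \frac{3507041361346}{1203725 \left(2495155 + \frac{1}{-435} \left(-764\right)\right)} = - \frac{3507041361346}{1203725 \left(2495155 - - \frac{764}{435}\right)} = - \frac{3507041361346}{1203725 \left(2495155 + \frac{764}{435}\right)} = - \frac{3507041361346}{1203725 \cdot \frac{1085393189}{435}} = \left(- \frac{3507041361346}{1203725}\right) \frac{435}{1085393189} = - \frac{305112598437102}{261302983285805}$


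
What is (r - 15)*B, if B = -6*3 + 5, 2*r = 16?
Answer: 91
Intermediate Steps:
r = 8 (r = (½)*16 = 8)
B = -13 (B = -18 + 5 = -13)
(r - 15)*B = (8 - 15)*(-13) = -7*(-13) = 91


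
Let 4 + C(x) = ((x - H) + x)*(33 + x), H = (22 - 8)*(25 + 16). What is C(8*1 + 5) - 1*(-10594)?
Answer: -14618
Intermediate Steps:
H = 574 (H = 14*41 = 574)
C(x) = -4 + (-574 + 2*x)*(33 + x) (C(x) = -4 + ((x - 1*574) + x)*(33 + x) = -4 + ((x - 574) + x)*(33 + x) = -4 + ((-574 + x) + x)*(33 + x) = -4 + (-574 + 2*x)*(33 + x))
C(8*1 + 5) - 1*(-10594) = (-18946 - 508*(8*1 + 5) + 2*(8*1 + 5)²) - 1*(-10594) = (-18946 - 508*(8 + 5) + 2*(8 + 5)²) + 10594 = (-18946 - 508*13 + 2*13²) + 10594 = (-18946 - 6604 + 2*169) + 10594 = (-18946 - 6604 + 338) + 10594 = -25212 + 10594 = -14618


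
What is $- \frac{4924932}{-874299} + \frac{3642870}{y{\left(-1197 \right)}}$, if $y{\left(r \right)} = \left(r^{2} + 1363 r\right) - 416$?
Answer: $- \frac{367385831359}{29014778047} \approx -12.662$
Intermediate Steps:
$y{\left(r \right)} = -416 + r^{2} + 1363 r$
$- \frac{4924932}{-874299} + \frac{3642870}{y{\left(-1197 \right)}} = - \frac{4924932}{-874299} + \frac{3642870}{-416 + \left(-1197\right)^{2} + 1363 \left(-1197\right)} = \left(-4924932\right) \left(- \frac{1}{874299}\right) + \frac{3642870}{-416 + 1432809 - 1631511} = \frac{1641644}{291433} + \frac{3642870}{-199118} = \frac{1641644}{291433} + 3642870 \left(- \frac{1}{199118}\right) = \frac{1641644}{291433} - \frac{1821435}{99559} = - \frac{367385831359}{29014778047}$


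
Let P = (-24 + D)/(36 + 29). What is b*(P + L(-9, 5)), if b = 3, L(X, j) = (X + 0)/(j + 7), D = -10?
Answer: -993/260 ≈ -3.8192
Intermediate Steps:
L(X, j) = X/(7 + j)
P = -34/65 (P = (-24 - 10)/(36 + 29) = -34/65 ≈ -0.52308)
b*(P + L(-9, 5)) = 3*(-34/65 - 9/(7 + 5)) = 3*(-34/65 - 9/12) = 3*(-34/65 - 9*1/12) = 3*(-34/65 - 3/4) = 3*(-331/260) = -993/260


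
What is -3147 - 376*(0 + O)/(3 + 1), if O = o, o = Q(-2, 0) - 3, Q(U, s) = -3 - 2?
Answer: -2395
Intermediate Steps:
Q(U, s) = -5
o = -8 (o = -5 - 3 = -8)
O = -8
-3147 - 376*(0 + O)/(3 + 1) = -3147 - 376*(0 - 8)/(3 + 1) = -3147 - 376*(-8/4) = -3147 - 376*(-8*¼) = -3147 - 376*(-2) = -3147 - 1*(-752) = -3147 + 752 = -2395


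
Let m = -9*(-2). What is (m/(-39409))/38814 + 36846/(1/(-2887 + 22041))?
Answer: 179921223949165161/254936821 ≈ 7.0575e+8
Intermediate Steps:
m = 18
(m/(-39409))/38814 + 36846/(1/(-2887 + 22041)) = (18/(-39409))/38814 + 36846/(1/(-2887 + 22041)) = (18*(-1/39409))*(1/38814) + 36846/(1/19154) = -18/39409*1/38814 + 36846/(1/19154) = -3/254936821 + 36846*19154 = -3/254936821 + 705748284 = 179921223949165161/254936821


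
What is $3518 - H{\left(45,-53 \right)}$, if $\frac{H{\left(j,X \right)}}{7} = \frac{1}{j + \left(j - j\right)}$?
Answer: $\frac{158303}{45} \approx 3517.8$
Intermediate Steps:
$H{\left(j,X \right)} = \frac{7}{j}$ ($H{\left(j,X \right)} = \frac{7}{j + \left(j - j\right)} = \frac{7}{j + 0} = \frac{7}{j}$)
$3518 - H{\left(45,-53 \right)} = 3518 - \frac{7}{45} = \frac{158303}{45}$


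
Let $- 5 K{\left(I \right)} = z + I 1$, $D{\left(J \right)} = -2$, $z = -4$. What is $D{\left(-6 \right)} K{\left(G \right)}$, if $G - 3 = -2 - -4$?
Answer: $\frac{2}{5} \approx 0.4$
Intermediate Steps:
$G = 5$ ($G = 3 - -2 = 3 + \left(-2 + 4\right) = 3 + 2 = 5$)
$K{\left(I \right)} = \frac{4}{5} - \frac{I}{5}$ ($K{\left(I \right)} = - \frac{-4 + I 1}{5} = - \frac{-4 + I}{5} = \frac{4}{5} - \frac{I}{5}$)
$D{\left(-6 \right)} K{\left(G \right)} = - 2 \left(\frac{4}{5} - 1\right) = \left(-2\right) \left(- \frac{1}{5}\right) = \frac{2}{5}$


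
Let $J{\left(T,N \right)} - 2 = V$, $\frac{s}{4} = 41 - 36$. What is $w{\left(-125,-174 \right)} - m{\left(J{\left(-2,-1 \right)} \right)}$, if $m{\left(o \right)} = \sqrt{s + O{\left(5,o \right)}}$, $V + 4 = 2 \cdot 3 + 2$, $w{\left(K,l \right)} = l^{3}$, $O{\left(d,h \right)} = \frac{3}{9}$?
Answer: $-5268024 - \frac{\sqrt{183}}{3} \approx -5.268 \cdot 10^{6}$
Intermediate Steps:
$O{\left(d,h \right)} = \frac{1}{3}$ ($O{\left(d,h \right)} = 3 \cdot \frac{1}{9} = \frac{1}{3}$)
$s = 20$ ($s = 4 \left(41 - 36\right) = 4 \cdot 5 = 20$)
$V = 4$ ($V = -4 + \left(2 \cdot 3 + 2\right) = -4 + \left(6 + 2\right) = -4 + 8 = 4$)
$J{\left(T,N \right)} = 6$ ($J{\left(T,N \right)} = 2 + 4 = 6$)
$m{\left(o \right)} = \frac{\sqrt{183}}{3}$ ($m{\left(o \right)} = \sqrt{20 + \frac{1}{3}} = \sqrt{\frac{61}{3}} = \frac{\sqrt{183}}{3}$)
$w{\left(-125,-174 \right)} - m{\left(J{\left(-2,-1 \right)} \right)} = \left(-174\right)^{3} - \frac{\sqrt{183}}{3} = -5268024 - \frac{\sqrt{183}}{3}$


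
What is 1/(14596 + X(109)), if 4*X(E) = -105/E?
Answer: 436/6363751 ≈ 6.8513e-5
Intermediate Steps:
X(E) = -105/(4*E) (X(E) = (-105/E)/4 = -105/(4*E))
1/(14596 + X(109)) = 1/(14596 - 105/4/109) = 1/(14596 - 105/4*1/109) = 1/(14596 - 105/436) = 1/(6363751/436) = 436/6363751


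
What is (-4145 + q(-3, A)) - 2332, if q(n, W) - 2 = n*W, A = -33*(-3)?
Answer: -6772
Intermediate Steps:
A = 99
q(n, W) = 2 + W*n (q(n, W) = 2 + n*W = 2 + W*n)
(-4145 + q(-3, A)) - 2332 = (-4145 + (2 + 99*(-3))) - 2332 = (-4145 + (2 - 297)) - 2332 = (-4145 - 295) - 2332 = -4440 - 2332 = -6772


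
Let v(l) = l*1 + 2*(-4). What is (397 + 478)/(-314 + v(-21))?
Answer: -125/49 ≈ -2.5510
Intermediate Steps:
v(l) = -8 + l (v(l) = l - 8 = -8 + l)
(397 + 478)/(-314 + v(-21)) = (397 + 478)/(-314 + (-8 - 21)) = 875/(-314 - 29) = 875/(-343) = 875*(-1/343) = -125/49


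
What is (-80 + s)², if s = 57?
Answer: 529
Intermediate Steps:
(-80 + s)² = (-80 + 57)² = (-23)² = 529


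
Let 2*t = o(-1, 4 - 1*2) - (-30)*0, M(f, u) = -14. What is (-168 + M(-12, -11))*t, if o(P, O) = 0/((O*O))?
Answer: 0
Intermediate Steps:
o(P, O) = 0 (o(P, O) = 0/(O²) = 0/O² = 0)
t = 0 (t = (0 - (-30)*0)/2 = (0 - 6*0)/2 = (0 + 0)/2 = (½)*0 = 0)
(-168 + M(-12, -11))*t = (-168 - 14)*0 = -182*0 = 0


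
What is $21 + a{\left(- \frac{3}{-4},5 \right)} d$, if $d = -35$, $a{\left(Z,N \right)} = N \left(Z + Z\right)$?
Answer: $- \frac{483}{2} \approx -241.5$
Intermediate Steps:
$a{\left(Z,N \right)} = 2 N Z$ ($a{\left(Z,N \right)} = N 2 Z = 2 N Z$)
$21 + a{\left(- \frac{3}{-4},5 \right)} d = 21 + 2 \cdot 5 \left(- \frac{3}{-4}\right) \left(-35\right) = 21 + 2 \cdot 5 \left(\left(-3\right) \left(- \frac{1}{4}\right)\right) \left(-35\right) = 21 + 2 \cdot 5 \cdot \frac{3}{4} \left(-35\right) = 21 + \frac{15}{2} \left(-35\right) = 21 - \frac{525}{2} = - \frac{483}{2}$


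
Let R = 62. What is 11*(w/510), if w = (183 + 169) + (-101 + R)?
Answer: 3443/510 ≈ 6.7510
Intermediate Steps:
w = 313 (w = (183 + 169) + (-101 + 62) = 352 - 39 = 313)
11*(w/510) = 11*(313/510) = 3443/510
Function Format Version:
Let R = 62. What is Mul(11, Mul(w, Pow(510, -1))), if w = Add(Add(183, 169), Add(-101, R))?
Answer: Rational(3443, 510) ≈ 6.7510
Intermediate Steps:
w = 313 (w = Add(Add(183, 169), Add(-101, 62)) = Add(352, -39) = 313)
Mul(11, Mul(w, Pow(510, -1))) = Mul(11, Mul(313, Pow(510, -1))) = Mul(11, Mul(313, Rational(1, 510))) = Mul(11, Rational(313, 510)) = Rational(3443, 510)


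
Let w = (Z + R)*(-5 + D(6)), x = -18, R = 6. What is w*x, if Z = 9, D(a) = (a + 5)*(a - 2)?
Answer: -10530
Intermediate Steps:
D(a) = (-2 + a)*(5 + a) (D(a) = (5 + a)*(-2 + a) = (-2 + a)*(5 + a))
w = 585 (w = (9 + 6)*(-5 + (-10 + 6**2 + 3*6)) = 15*(-5 + (-10 + 36 + 18)) = 15*(-5 + 44) = 15*39 = 585)
w*x = 585*(-18) = -10530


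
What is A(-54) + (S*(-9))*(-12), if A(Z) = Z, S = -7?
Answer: -810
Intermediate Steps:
A(-54) + (S*(-9))*(-12) = -54 - 7*(-9)*(-12) = -54 + 63*(-12) = -54 - 756 = -810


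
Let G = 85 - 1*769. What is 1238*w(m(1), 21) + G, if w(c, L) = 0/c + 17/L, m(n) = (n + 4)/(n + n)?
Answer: 6682/21 ≈ 318.19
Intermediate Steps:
m(n) = (4 + n)/(2*n) (m(n) = (4 + n)/((2*n)) = (4 + n)*(1/(2*n)) = (4 + n)/(2*n))
w(c, L) = 17/L (w(c, L) = 0 + 17/L = 17/L)
G = -684 (G = 85 - 769 = -684)
1238*w(m(1), 21) + G = 1238*(17/21) - 684 = 21046/21 - 684 = 6682/21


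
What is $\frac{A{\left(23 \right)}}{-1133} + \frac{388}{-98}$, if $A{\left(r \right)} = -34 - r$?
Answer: $- \frac{217009}{55517} \approx -3.9089$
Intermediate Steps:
$\frac{A{\left(23 \right)}}{-1133} + \frac{388}{-98} = \frac{-34 - 23}{-1133} + \frac{388}{-98} = \left(-34 - 23\right) \left(- \frac{1}{1133}\right) + 388 \left(- \frac{1}{98}\right) = \left(-57\right) \left(- \frac{1}{1133}\right) - \frac{194}{49} = \frac{57}{1133} - \frac{194}{49} = - \frac{217009}{55517}$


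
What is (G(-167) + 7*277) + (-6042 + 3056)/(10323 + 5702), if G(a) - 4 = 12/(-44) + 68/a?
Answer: 57172387768/29437925 ≈ 1942.1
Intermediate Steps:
G(a) = 41/11 + 68/a (G(a) = 4 + (12/(-44) + 68/a) = 4 + (12*(-1/44) + 68/a) = 4 + (-3/11 + 68/a) = 41/11 + 68/a)
(G(-167) + 7*277) + (-6042 + 3056)/(10323 + 5702) = ((41/11 + 68/(-167)) + 7*277) + (-6042 + 3056)/(10323 + 5702) = ((41/11 + 68*(-1/167)) + 1939) - 2986/16025 = ((41/11 - 68/167) + 1939) - 2986*1/16025 = (6099/1837 + 1939) - 2986/16025 = 3568042/1837 - 2986/16025 = 57172387768/29437925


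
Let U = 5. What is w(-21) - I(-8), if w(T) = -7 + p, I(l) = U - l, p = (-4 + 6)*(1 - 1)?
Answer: -20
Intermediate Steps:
p = 0 (p = 2*0 = 0)
I(l) = 5 - l
w(T) = -7 (w(T) = -7 + 0 = -7)
w(-21) - I(-8) = -7 - (5 - 1*(-8)) = -7 - (5 + 8) = -7 - 1*13 = -7 - 13 = -20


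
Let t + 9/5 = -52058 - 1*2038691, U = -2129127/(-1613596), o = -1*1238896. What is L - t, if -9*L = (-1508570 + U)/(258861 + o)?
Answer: 4250921646599752657/2033203571820 ≈ 2.0908e+6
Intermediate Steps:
o = -1238896
U = 2129127/1613596 (U = -2129127*(-1/1613596) = 2129127/1613596 ≈ 1.3195)
L = -347745769799/2033203571820 (L = -(-1508570 + 2129127/1613596)/(9*(258861 - 1238896)) = -(-2434220388593)/(14522364*(-980035)) = -(-2434220388593)*(-1)/(14522364*980035) = -⅑*347745769799/225911507980 = -347745769799/2033203571820 ≈ -0.17103)
t = -10453754/5 (t = -9/5 + (-52058 - 1*2038691) = -9/5 + (-52058 - 2038691) = -9/5 - 2090749 = -10453754/5 ≈ -2.0908e+6)
L - t = -347745769799/2033203571820 - 1*(-10453754/5) = -347745769799/2033203571820 + 10453754/5 = 4250921646599752657/2033203571820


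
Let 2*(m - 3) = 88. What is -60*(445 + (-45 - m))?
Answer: -21180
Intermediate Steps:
m = 47 (m = 3 + (1/2)*88 = 3 + 44 = 47)
-60*(445 + (-45 - m)) = -60*(445 + (-45 - 1*47)) = -60*(445 + (-45 - 47)) = -60*(445 - 92) = -60*353 = -21180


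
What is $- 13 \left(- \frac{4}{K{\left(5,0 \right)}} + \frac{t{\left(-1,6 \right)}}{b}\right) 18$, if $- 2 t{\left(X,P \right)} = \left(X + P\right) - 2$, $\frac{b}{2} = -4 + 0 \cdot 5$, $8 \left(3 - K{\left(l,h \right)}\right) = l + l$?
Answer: $\frac{27495}{56} \approx 490.98$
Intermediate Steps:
$K{\left(l,h \right)} = 3 - \frac{l}{4}$ ($K{\left(l,h \right)} = 3 - \frac{l + l}{8} = 3 - \frac{2 l}{8} = 3 - \frac{l}{4}$)
$b = -8$ ($b = 2 \left(-4 + 0 \cdot 5\right) = 2 \left(-4 + 0\right) = 2 \left(-4\right) = -8$)
$t{\left(X,P \right)} = 1 - \frac{P}{2} - \frac{X}{2}$ ($t{\left(X,P \right)} = - \frac{\left(X + P\right) - 2}{2} = - \frac{\left(P + X\right) - 2}{2} = - \frac{-2 + P + X}{2} = 1 - \frac{P}{2} - \frac{X}{2}$)
$- 13 \left(- \frac{4}{K{\left(5,0 \right)}} + \frac{t{\left(-1,6 \right)}}{b}\right) 18 = - 13 \left(- \frac{4}{3 - \frac{5}{4}} + \frac{1 - 3 - - \frac{1}{2}}{-8}\right) 18 = - 13 \left(- \frac{4}{3 - \frac{5}{4}} + \left(1 - 3 + \frac{1}{2}\right) \left(- \frac{1}{8}\right)\right) 18 = - 13 \left(- \frac{4}{\frac{7}{4}} - - \frac{3}{16}\right) 18 = - 13 \left(\left(-4\right) \frac{4}{7} + \frac{3}{16}\right) 18 = - 13 \left(- \frac{16}{7} + \frac{3}{16}\right) 18 = \left(-13\right) \left(- \frac{235}{112}\right) 18 = \frac{3055}{112} \cdot 18 = \frac{27495}{56}$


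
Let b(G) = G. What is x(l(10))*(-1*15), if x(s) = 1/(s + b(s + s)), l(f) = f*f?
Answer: -1/20 ≈ -0.050000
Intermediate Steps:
l(f) = f**2
x(s) = 1/(3*s) (x(s) = 1/(s + (s + s)) = 1/(s + 2*s) = 1/(3*s))
x(l(10))*(-1*15) = (1/(3*(10**2)))*(-1*15) = ((1/3)/100)*(-15) = ((1/3)*(1/100))*(-15) = (1/300)*(-15) = -1/20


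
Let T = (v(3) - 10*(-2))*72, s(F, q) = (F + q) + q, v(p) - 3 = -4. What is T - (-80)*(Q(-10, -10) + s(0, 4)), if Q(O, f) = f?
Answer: 1208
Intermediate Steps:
v(p) = -1 (v(p) = 3 - 4 = -1)
s(F, q) = F + 2*q
T = 1368 (T = (-1 - 10*(-2))*72 = (-1 + 20)*72 = 19*72 = 1368)
T - (-80)*(Q(-10, -10) + s(0, 4)) = 1368 - (-80)*(-10 + (0 + 2*4)) = 1368 - (-80)*(-10 + (0 + 8)) = 1368 - (-80)*(-10 + 8) = 1368 - (-80)*(-2) = 1368 - 1*160 = 1368 - 160 = 1208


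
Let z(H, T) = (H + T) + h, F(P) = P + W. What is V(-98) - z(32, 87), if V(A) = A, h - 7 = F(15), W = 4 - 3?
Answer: -240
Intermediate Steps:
W = 1
F(P) = 1 + P (F(P) = P + 1 = 1 + P)
h = 23 (h = 7 + (1 + 15) = 7 + 16 = 23)
z(H, T) = 23 + H + T (z(H, T) = (H + T) + 23 = 23 + H + T)
V(-98) - z(32, 87) = -98 - (23 + 32 + 87) = -98 - 1*142 = -98 - 142 = -240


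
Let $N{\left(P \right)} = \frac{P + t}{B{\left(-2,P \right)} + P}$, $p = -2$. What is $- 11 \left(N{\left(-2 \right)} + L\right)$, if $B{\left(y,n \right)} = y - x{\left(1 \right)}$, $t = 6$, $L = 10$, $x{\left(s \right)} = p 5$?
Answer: $- \frac{352}{3} \approx -117.33$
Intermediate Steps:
$x{\left(s \right)} = -10$ ($x{\left(s \right)} = \left(-2\right) 5 = -10$)
$B{\left(y,n \right)} = 10 + y$ ($B{\left(y,n \right)} = y - -10 = y + 10 = 10 + y$)
$N{\left(P \right)} = \frac{6 + P}{8 + P}$ ($N{\left(P \right)} = \frac{P + 6}{\left(10 - 2\right) + P} = \frac{6 + P}{8 + P}$)
$- 11 \left(N{\left(-2 \right)} + L\right) = - 11 \left(\frac{6 - 2}{8 - 2} + 10\right) = - 11 \left(\frac{1}{6} \cdot 4 + 10\right) = - 11 \left(\frac{2}{3} + 10\right) = \left(-11\right) \frac{32}{3} = - \frac{352}{3}$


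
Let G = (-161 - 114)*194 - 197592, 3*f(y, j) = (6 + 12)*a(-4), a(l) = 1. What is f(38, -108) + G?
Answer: -250936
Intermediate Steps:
f(y, j) = 6 (f(y, j) = ((6 + 12)*1)/3 = (18*1)/3 = (1/3)*18 = 6)
G = -250942 (G = -275*194 - 197592 = -53350 - 197592 = -250942)
f(38, -108) + G = 6 - 250942 = -250936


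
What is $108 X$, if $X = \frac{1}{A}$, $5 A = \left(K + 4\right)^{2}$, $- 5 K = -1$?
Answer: $\frac{1500}{49} \approx 30.612$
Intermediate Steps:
$K = \frac{1}{5}$ ($K = \left(- \frac{1}{5}\right) \left(-1\right) = \frac{1}{5} \approx 0.2$)
$A = \frac{441}{125}$ ($A = \frac{\left(\frac{1}{5} + 4\right)^{2}}{5} = \frac{\left(\frac{21}{5}\right)^{2}}{5} = \frac{1}{5} \cdot \frac{441}{25} = \frac{441}{125} \approx 3.528$)
$X = \frac{125}{441}$ ($X = \frac{1}{\frac{441}{125}} = \frac{125}{441} \approx 0.28345$)
$108 X = 108 \cdot \frac{125}{441} = \frac{1500}{49}$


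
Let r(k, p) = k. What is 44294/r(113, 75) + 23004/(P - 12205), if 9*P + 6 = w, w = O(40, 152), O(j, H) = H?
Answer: 4835612438/12395987 ≈ 390.09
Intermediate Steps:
w = 152
P = 146/9 (P = -⅔ + (⅑)*152 = -⅔ + 152/9 = 146/9 ≈ 16.222)
44294/r(113, 75) + 23004/(P - 12205) = 44294/113 + 23004/(146/9 - 12205) = 44294*(1/113) + 23004/(-109699/9) = 44294/113 + 23004*(-9/109699) = 44294/113 - 207036/109699 = 4835612438/12395987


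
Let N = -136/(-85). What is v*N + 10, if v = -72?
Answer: -526/5 ≈ -105.20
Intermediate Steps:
N = 8/5 (N = -136*(-1/85) = 8/5 ≈ 1.6000)
v*N + 10 = -72*8/5 + 10 = -576/5 + 10 = -526/5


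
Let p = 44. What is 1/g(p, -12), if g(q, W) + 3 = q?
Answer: 1/41 ≈ 0.024390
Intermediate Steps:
g(q, W) = -3 + q
1/g(p, -12) = 1/(-3 + 44) = 1/41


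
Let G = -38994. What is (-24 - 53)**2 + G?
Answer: -33065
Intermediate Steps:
(-24 - 53)**2 + G = (-24 - 53)**2 - 38994 = (-77)**2 - 38994 = 5929 - 38994 = -33065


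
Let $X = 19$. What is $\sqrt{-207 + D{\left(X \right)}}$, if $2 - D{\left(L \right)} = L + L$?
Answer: $9 i \sqrt{3} \approx 15.588 i$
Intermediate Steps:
$D{\left(L \right)} = 2 - 2 L$ ($D{\left(L \right)} = 2 - \left(L + L\right) = 2 - 2 L$)
$\sqrt{-207 + D{\left(X \right)}} = \sqrt{-207 + \left(2 - 38\right)} = \sqrt{-207 - 36} = \sqrt{-243} = 9 i \sqrt{3}$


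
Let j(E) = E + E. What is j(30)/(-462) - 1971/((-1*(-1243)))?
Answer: -1357/791 ≈ -1.7155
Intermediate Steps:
j(E) = 2*E
j(30)/(-462) - 1971/((-1*(-1243))) = (2*30)/(-462) - 1971/((-1*(-1243))) = 60*(-1/462) - 1971/1243 = -10/77 - 1971*1/1243 = -10/77 - 1971/1243 = -1357/791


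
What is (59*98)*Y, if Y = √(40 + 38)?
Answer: 5782*√78 ≈ 51065.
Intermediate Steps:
Y = √78 ≈ 8.8318
(59*98)*Y = (59*98)*√78 = 5782*√78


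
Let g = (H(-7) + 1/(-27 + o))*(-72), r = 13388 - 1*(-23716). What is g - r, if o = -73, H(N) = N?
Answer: -914982/25 ≈ -36599.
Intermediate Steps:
r = 37104 (r = 13388 + 23716 = 37104)
g = 12618/25 (g = (-7 + 1/(-27 - 73))*(-72) = (-7 + 1/(-100))*(-72) = (-7 - 1/100)*(-72) = -701/100*(-72) = 12618/25 ≈ 504.72)
g - r = 12618/25 - 1*37104 = 12618/25 - 37104 = -914982/25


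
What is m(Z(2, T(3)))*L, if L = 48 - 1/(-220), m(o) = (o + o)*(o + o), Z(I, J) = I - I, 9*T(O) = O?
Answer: 0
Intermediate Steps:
T(O) = O/9
Z(I, J) = 0
m(o) = 4*o² (m(o) = (2*o)*(2*o) = 4*o²)
L = 10561/220 (L = 48 - 1*(-1/220) = 48 + 1/220 = 10561/220 ≈ 48.005)
m(Z(2, T(3)))*L = (4*0²)*(10561/220) = (4*0)*(10561/220) = 0*(10561/220) = 0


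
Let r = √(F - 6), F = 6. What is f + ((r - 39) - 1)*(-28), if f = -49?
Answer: 1071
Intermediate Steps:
r = 0 (r = √(6 - 6) = √0 = 0)
f + ((r - 39) - 1)*(-28) = -49 + ((0 - 39) - 1)*(-28) = -49 + (-39 - 1)*(-28) = -49 - 40*(-28) = -49 + 1120 = 1071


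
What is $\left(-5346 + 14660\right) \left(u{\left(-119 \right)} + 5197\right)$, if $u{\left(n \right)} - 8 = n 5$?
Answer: $42937540$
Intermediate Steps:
$u{\left(n \right)} = 8 + 5 n$ ($u{\left(n \right)} = 8 + n 5 = 8 + 5 n$)
$\left(-5346 + 14660\right) \left(u{\left(-119 \right)} + 5197\right) = \left(-5346 + 14660\right) \left(\left(8 + 5 \left(-119\right)\right) + 5197\right) = 9314 \left(\left(8 - 595\right) + 5197\right) = 9314 \left(-587 + 5197\right) = 9314 \cdot 4610 = 42937540$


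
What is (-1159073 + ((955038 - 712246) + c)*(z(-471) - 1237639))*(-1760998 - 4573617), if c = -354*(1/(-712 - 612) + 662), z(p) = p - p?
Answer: 43831096935228692915/662 ≈ 6.6210e+16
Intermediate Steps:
z(p) = 0
c = -155138199/662 (c = -354*(1/(-1324) + 662) = -354*(-1/1324 + 662) = -354*876487/1324 = -155138199/662 ≈ -2.3435e+5)
(-1159073 + ((955038 - 712246) + c)*(z(-471) - 1237639))*(-1760998 - 4573617) = (-1159073 + ((955038 - 712246) - 155138199/662)*(0 - 1237639))*(-1760998 - 4573617) = (-1159073 + (242792 - 155138199/662)*(-1237639))*(-6334615) = (-1159073 + (5590105/662)*(-1237639))*(-6334615) = (-1159073 - 6918531962095/662)*(-6334615) = -6919299268421/662*(-6334615) = 43831096935228692915/662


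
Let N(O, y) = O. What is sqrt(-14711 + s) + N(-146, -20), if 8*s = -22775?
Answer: -146 + 3*I*sqrt(31214)/4 ≈ -146.0 + 132.51*I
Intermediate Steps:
s = -22775/8 (s = (1/8)*(-22775) = -22775/8 ≈ -2846.9)
sqrt(-14711 + s) + N(-146, -20) = sqrt(-14711 - 22775/8) - 146 = sqrt(-140463/8) - 146 = 3*I*sqrt(31214)/4 - 146 = -146 + 3*I*sqrt(31214)/4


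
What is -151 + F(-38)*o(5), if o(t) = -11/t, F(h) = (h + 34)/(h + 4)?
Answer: -12857/85 ≈ -151.26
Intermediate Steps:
F(h) = (34 + h)/(4 + h)
-151 + F(-38)*o(5) = -151 + ((34 - 38)/(4 - 38))*(-11/5) = -151 + (-4/(-34))*(-11*⅕) = -151 - 1/34*(-4)*(-11/5) = -151 + (2/17)*(-11/5) = -151 - 22/85 = -12857/85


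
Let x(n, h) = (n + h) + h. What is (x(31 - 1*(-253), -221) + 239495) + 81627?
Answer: 320964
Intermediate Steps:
x(n, h) = n + 2*h (x(n, h) = (h + n) + h = n + 2*h)
(x(31 - 1*(-253), -221) + 239495) + 81627 = (((31 - 1*(-253)) + 2*(-221)) + 239495) + 81627 = (((31 + 253) - 442) + 239495) + 81627 = ((284 - 442) + 239495) + 81627 = (-158 + 239495) + 81627 = 239337 + 81627 = 320964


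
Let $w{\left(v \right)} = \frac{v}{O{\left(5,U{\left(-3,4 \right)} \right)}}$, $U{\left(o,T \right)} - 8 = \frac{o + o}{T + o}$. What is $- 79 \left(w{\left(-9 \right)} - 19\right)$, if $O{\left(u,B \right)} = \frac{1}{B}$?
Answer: $2923$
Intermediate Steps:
$U{\left(o,T \right)} = 8 + \frac{2 o}{T + o}$ ($U{\left(o,T \right)} = 8 + \frac{o + o}{T + o} = 8 + \frac{2 o}{T + o}$)
$w{\left(v \right)} = 2 v$ ($w{\left(v \right)} = \frac{v}{\frac{1}{2 \frac{1}{4 - 3} \left(4 \cdot 4 + 5 \left(-3\right)\right)}} = \frac{v}{\frac{1}{2 \cdot 1^{-1} \left(16 - 15\right)}} = \frac{v}{\frac{1}{2 \cdot 1 \cdot 1}} = \frac{v}{\frac{1}{2}} = v \frac{1}{\frac{1}{2}} = v 2 = 2 v$)
$- 79 \left(w{\left(-9 \right)} - 19\right) = - 79 \left(2 \left(-9\right) - 19\right) = - 79 \left(-18 - 19\right) = \left(-79\right) \left(-37\right) = 2923$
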